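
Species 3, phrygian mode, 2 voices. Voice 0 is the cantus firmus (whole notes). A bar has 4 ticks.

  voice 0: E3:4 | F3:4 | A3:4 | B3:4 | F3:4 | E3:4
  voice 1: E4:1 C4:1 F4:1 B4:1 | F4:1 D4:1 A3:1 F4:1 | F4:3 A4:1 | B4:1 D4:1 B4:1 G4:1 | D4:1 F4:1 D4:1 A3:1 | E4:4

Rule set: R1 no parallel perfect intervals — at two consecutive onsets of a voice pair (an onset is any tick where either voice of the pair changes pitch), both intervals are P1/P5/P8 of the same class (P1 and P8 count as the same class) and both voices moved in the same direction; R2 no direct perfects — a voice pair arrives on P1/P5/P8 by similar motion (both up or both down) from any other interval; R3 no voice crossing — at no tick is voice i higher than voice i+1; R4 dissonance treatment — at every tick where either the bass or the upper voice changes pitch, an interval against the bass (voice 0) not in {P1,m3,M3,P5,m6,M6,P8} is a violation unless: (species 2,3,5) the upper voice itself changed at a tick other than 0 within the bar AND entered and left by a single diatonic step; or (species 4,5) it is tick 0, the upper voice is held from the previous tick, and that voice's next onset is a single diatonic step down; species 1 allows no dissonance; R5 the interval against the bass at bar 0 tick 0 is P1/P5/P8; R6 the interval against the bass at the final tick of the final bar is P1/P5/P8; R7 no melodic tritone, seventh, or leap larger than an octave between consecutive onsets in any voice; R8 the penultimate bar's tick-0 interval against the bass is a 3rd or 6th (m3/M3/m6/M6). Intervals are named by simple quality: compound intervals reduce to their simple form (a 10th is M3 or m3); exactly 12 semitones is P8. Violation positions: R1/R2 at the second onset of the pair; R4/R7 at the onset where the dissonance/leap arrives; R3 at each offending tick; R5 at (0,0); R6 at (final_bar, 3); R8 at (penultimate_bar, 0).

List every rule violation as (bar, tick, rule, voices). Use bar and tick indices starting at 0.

bar 0: v0=E3 v1=E4 downbeat P8
bar 1: v0=F3 v1=F4 downbeat P8
bar 2: v0=A3 v1=F4 downbeat m6
bar 3: v0=B3 v1=B4 downbeat P8
bar 4: v0=F3 v1=D4 downbeat M6
bar 5: v0=E3 v1=E4 downbeat P8
  -> R4 @ bar 0 tick 2 v(0, 1): E3/F4 m2 untreated
  -> R7 @ bar 0 tick 3 v(1,): F4->B4 leap 6st
  -> R7 @ bar 1 tick 0 v(1,): B4->F4 leap 6st
  -> R1 @ bar 3 tick 0 v(0, 1): A3/A4 P8 -> B3/B4 P8 similar
  -> R7 @ bar 4 tick 0 v(0,): B3->F3 leap 6st

(0, 2, R4, (0, 1))
(0, 3, R7, (1,))
(1, 0, R7, (1,))
(3, 0, R1, (0, 1))
(4, 0, R7, (0,))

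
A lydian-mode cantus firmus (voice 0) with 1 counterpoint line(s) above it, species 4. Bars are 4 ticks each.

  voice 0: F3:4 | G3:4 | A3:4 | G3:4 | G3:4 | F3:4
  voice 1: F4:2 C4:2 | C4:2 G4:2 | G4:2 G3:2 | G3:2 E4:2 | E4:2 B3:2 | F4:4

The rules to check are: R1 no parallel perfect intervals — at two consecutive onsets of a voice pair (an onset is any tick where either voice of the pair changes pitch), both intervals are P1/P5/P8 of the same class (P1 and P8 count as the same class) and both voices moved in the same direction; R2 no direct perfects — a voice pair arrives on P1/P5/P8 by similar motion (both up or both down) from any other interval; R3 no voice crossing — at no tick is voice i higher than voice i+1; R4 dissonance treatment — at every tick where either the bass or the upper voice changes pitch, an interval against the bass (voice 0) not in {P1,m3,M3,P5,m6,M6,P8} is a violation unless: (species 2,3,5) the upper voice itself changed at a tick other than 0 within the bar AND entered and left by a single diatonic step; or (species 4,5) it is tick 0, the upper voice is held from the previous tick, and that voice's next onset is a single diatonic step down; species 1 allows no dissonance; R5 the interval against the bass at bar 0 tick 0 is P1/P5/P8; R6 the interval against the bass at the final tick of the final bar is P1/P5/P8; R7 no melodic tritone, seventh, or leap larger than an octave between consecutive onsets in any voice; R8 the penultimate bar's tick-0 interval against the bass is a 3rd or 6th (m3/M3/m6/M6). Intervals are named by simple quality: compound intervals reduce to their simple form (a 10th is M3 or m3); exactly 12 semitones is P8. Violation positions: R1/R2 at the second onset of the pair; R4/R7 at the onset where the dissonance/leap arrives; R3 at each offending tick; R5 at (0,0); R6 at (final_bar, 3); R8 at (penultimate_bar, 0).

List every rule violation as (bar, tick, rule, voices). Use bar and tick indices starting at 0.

(1, 0, R4, (0, 1))
(2, 0, R4, (0, 1))
(2, 2, R3, (0, 1))
(2, 2, R4, (0, 1))
(2, 3, R3, (0, 1))
(5, 0, R7, (1,))

bar 0: v0=F3 v1=F4 downbeat P8
bar 1: v0=G3 v1=C4 downbeat P4
bar 2: v0=A3 v1=G4 downbeat m7
bar 3: v0=G3 v1=G3 downbeat P1
bar 4: v0=G3 v1=E4 downbeat M6
bar 5: v0=F3 v1=F4 downbeat P8
  -> R4 @ bar 1 tick 0 v(0, 1): G3/C4 P4 untreated
  -> R4 @ bar 2 tick 0 v(0, 1): A3/G4 m7 untreated
  -> R3 @ bar 2 tick 2 v(0, 1): A3 above G3
  -> R4 @ bar 2 tick 2 v(0, 1): A3/G3 M2 untreated
  -> R3 @ bar 2 tick 3 v(0, 1): A3 above G3
  -> R7 @ bar 5 tick 0 v(1,): B3->F4 leap 6st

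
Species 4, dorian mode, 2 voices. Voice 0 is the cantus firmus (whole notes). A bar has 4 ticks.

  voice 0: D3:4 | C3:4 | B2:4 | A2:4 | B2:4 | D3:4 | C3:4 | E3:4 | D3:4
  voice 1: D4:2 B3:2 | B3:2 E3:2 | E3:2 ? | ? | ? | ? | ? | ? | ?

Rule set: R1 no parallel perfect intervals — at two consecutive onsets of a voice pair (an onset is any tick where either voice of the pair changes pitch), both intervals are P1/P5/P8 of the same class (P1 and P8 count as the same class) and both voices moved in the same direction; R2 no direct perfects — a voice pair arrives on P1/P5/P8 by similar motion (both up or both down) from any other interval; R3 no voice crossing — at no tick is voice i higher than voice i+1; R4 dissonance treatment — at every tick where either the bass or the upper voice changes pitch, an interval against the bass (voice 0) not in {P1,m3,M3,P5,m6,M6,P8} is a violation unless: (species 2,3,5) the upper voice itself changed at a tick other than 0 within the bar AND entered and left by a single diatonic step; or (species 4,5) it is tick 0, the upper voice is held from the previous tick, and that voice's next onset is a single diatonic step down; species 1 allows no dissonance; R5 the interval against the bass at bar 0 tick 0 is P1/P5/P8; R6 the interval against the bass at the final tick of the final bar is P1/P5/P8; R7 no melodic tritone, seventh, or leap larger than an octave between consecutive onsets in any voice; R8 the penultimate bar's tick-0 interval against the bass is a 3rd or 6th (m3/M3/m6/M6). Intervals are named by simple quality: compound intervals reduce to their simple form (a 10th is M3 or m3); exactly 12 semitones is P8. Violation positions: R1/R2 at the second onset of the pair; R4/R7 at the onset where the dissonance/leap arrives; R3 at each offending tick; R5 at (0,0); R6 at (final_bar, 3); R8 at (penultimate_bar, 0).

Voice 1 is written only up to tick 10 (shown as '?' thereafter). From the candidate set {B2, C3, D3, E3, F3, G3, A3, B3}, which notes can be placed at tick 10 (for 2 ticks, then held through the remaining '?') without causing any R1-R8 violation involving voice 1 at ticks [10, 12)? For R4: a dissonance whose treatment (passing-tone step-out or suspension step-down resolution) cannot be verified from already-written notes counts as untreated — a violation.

{B2, B3, D3, E3, G3}

B2: legal
C3: violates R4
D3: legal
E3: legal
F3: violates R4
G3: legal
A3: violates R4
B3: legal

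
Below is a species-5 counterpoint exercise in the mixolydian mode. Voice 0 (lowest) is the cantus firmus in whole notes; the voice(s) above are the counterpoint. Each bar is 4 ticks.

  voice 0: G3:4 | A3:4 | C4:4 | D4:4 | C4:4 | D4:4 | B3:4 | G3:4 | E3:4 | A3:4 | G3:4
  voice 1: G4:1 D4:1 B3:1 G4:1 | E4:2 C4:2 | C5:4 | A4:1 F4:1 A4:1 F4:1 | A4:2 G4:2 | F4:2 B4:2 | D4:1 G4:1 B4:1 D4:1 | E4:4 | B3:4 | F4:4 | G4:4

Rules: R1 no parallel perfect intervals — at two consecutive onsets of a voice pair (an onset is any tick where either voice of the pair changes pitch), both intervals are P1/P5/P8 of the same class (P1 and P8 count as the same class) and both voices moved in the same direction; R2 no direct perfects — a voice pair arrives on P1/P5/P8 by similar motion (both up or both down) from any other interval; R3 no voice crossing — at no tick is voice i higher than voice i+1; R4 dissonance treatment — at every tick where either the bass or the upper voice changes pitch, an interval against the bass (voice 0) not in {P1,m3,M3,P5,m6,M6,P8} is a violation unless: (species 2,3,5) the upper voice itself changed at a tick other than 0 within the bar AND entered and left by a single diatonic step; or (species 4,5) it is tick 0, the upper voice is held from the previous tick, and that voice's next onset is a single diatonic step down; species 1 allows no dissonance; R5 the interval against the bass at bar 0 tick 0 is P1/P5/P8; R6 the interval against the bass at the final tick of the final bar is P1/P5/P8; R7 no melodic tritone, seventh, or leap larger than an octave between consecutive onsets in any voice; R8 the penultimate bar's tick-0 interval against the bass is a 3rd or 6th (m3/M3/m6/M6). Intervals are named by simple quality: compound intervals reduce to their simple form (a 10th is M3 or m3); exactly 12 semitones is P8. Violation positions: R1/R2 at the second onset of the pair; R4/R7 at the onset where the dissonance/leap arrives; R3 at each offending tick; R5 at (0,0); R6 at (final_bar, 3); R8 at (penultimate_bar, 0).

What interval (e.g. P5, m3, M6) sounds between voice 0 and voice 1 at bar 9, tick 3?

m6

voice 0=A3 voice 1=F4 -> m6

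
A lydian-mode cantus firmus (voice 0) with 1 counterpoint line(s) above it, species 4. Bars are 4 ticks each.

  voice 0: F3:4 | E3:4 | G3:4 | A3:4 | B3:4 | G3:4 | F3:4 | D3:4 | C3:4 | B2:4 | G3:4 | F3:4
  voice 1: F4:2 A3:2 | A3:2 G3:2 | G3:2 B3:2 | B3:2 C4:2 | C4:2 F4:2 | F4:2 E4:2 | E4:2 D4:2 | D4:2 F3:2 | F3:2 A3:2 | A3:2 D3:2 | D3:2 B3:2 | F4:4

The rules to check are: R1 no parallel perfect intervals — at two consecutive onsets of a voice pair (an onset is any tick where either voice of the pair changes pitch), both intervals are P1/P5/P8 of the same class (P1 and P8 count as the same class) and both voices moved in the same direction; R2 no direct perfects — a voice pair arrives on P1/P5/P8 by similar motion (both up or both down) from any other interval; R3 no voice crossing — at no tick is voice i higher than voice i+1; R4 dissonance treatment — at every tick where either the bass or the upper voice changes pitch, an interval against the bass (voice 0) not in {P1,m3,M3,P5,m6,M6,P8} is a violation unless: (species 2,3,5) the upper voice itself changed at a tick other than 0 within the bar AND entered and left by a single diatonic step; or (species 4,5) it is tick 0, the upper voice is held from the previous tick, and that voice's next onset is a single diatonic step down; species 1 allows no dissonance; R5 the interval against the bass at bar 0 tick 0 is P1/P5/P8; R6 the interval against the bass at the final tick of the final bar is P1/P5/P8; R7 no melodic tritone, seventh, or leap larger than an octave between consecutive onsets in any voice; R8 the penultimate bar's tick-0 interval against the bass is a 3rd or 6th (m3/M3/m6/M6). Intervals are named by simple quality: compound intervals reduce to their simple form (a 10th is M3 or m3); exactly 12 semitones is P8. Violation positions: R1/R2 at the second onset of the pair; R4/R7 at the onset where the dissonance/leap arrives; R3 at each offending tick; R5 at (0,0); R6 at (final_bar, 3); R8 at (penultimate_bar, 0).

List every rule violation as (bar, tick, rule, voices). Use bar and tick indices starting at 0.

bar 0: v0=F3 v1=F4 downbeat P8
bar 1: v0=E3 v1=A3 downbeat P4
bar 2: v0=G3 v1=G3 downbeat P1
bar 3: v0=A3 v1=B3 downbeat M2
bar 4: v0=B3 v1=C4 downbeat m2
bar 5: v0=G3 v1=F4 downbeat m7
bar 6: v0=F3 v1=E4 downbeat M7
bar 7: v0=D3 v1=D4 downbeat P8
bar 8: v0=C3 v1=F3 downbeat P4
bar 9: v0=B2 v1=A3 downbeat m7
bar 10: v0=G3 v1=D3 downbeat P4
bar 11: v0=F3 v1=F4 downbeat P8
  -> R4 @ bar 3 tick 0 v(0, 1): A3/B3 M2 untreated
  -> R4 @ bar 4 tick 0 v(0, 1): B3/C4 m2 untreated
  -> R4 @ bar 4 tick 2 v(0, 1): B3/F4 TT untreated
  -> R4 @ bar 8 tick 0 v(0, 1): C3/F3 P4 untreated
  -> R4 @ bar 9 tick 0 v(0, 1): B2/A3 m7 untreated
  -> R3 @ bar 10 tick 0 v(0, 1): G3 above D3
  -> R4 @ bar 10 tick 0 v(0, 1): G3/D3 P4 untreated
  -> R8 @ bar 10 tick 0 v(0, 1): penult P4 not 3rd/6th
  -> R3 @ bar 10 tick 1 v(0, 1): G3 above D3
  -> R7 @ bar 11 tick 0 v(1,): B3->F4 leap 6st

(3, 0, R4, (0, 1))
(4, 0, R4, (0, 1))
(4, 2, R4, (0, 1))
(8, 0, R4, (0, 1))
(9, 0, R4, (0, 1))
(10, 0, R3, (0, 1))
(10, 0, R4, (0, 1))
(10, 0, R8, (0, 1))
(10, 1, R3, (0, 1))
(11, 0, R7, (1,))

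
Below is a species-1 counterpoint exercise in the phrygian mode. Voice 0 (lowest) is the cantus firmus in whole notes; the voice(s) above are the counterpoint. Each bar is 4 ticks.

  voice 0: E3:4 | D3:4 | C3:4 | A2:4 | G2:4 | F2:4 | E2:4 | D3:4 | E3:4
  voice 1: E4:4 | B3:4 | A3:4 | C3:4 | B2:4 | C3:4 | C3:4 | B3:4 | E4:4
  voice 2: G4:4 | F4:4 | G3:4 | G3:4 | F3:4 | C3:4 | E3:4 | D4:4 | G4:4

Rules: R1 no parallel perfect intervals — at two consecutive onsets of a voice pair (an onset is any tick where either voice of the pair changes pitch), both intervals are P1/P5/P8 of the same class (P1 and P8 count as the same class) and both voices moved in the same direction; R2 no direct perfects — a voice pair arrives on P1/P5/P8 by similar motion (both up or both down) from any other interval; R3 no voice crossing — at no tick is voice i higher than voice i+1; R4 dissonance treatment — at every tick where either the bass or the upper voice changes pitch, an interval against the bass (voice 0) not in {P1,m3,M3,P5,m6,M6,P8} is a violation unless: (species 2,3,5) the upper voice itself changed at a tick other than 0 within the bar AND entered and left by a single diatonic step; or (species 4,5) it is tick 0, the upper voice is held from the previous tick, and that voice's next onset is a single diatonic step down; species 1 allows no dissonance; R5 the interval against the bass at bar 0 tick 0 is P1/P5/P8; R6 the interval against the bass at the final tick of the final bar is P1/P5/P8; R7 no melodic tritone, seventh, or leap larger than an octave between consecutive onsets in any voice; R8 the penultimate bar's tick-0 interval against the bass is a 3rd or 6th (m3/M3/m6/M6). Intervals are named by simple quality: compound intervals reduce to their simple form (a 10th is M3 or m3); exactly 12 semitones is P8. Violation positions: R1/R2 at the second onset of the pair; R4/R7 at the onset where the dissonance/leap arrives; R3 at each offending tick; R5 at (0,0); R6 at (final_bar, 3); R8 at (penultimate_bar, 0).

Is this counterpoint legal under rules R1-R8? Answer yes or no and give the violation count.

bar 0: v0=E3 v1=E4 v2=G4 (m3)
bar 1: v0=D3 v1=B3 v2=F4 (m3)
bar 2: v0=C3 v1=A3 v2=G3 (P5)
bar 3: v0=A2 v1=C3 v2=G3 (m7)
bar 4: v0=G2 v1=B2 v2=F3 (m7)
bar 5: v0=F2 v1=C3 v2=C3 (P5)
bar 6: v0=E2 v1=C3 v2=E3 (P8)
bar 7: v0=D3 v1=B3 v2=D4 (P8)
bar 8: v0=E3 v1=E4 v2=G4 (m3)
  R5 @ bar0.0: opens on m3
  R2 @ bar2.0: D3/F4 m3 -> C3/G3 P5 similar
  R3 @ bar2.0: A3 above G3
  R7 @ bar2.0: F4->G3 leap 10st
  R3 @ bar2.1: A3 above G3
  R3 @ bar2.2: A3 above G3
  R3 @ bar2.3: A3 above G3
  R4 @ bar3.0: A2/G3 m7 untreated
  R4 @ bar4.0: G2/F3 m7 untreated
  R2 @ bar5.0: G2/F3 m7 -> F2/C3 P5 similar
  R1 @ bar7.0: E2/E3 P8 -> D3/D4 P8 similar
  R7 @ bar7.0: E2->D3 leap 10st
  R7 @ bar7.0: C3->B3 leap 11st
  R7 @ bar7.0: E3->D4 leap 10st
  R8 @ bar7.0: penult P8 not 3rd/6th
  R2 @ bar8.0: D3/B3 M6 -> E3/E4 P8 similar
  R6 @ bar8.3: closes on m3

No (17 violations)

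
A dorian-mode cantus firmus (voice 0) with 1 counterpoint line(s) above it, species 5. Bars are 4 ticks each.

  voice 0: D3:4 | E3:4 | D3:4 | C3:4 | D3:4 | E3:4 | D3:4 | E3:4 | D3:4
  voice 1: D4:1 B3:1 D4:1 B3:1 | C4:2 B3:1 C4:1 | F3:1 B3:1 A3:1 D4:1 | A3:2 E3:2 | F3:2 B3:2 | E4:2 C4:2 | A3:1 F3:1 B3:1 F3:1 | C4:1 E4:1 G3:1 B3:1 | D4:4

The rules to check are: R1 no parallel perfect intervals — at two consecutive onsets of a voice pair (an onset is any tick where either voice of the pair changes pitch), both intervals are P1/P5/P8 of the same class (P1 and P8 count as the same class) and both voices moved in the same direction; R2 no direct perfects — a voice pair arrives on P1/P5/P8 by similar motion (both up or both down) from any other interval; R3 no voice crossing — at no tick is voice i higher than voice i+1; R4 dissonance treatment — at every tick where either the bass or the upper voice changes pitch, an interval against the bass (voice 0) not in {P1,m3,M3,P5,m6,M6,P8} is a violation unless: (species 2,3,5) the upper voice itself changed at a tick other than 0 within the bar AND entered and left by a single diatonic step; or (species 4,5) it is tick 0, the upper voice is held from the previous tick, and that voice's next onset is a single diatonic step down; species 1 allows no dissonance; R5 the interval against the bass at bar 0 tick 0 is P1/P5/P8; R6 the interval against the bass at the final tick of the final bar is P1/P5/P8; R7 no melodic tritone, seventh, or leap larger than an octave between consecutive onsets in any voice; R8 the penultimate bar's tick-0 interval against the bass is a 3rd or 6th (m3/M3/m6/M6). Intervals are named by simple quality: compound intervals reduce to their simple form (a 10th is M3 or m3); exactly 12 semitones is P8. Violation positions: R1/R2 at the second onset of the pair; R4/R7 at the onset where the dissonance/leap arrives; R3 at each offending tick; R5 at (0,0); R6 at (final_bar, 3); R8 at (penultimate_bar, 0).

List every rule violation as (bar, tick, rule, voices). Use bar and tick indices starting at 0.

(2, 1, R7, (1,))
(4, 2, R7, (1,))
(5, 0, R2, (0, 1))
(6, 0, R2, (0, 1))
(6, 2, R7, (1,))
(6, 3, R7, (1,))

bar 0: v0=D3 v1=D4 downbeat P8
bar 1: v0=E3 v1=C4 downbeat m6
bar 2: v0=D3 v1=F3 downbeat m3
bar 3: v0=C3 v1=A3 downbeat M6
bar 4: v0=D3 v1=F3 downbeat m3
bar 5: v0=E3 v1=E4 downbeat P8
bar 6: v0=D3 v1=A3 downbeat P5
bar 7: v0=E3 v1=C4 downbeat m6
bar 8: v0=D3 v1=D4 downbeat P8
  -> R7 @ bar 2 tick 1 v(1,): F3->B3 leap 6st
  -> R7 @ bar 4 tick 2 v(1,): F3->B3 leap 6st
  -> R2 @ bar 5 tick 0 v(0, 1): D3/B3 M6 -> E3/E4 P8 similar
  -> R2 @ bar 6 tick 0 v(0, 1): E3/C4 m6 -> D3/A3 P5 similar
  -> R7 @ bar 6 tick 2 v(1,): F3->B3 leap 6st
  -> R7 @ bar 6 tick 3 v(1,): B3->F3 leap 6st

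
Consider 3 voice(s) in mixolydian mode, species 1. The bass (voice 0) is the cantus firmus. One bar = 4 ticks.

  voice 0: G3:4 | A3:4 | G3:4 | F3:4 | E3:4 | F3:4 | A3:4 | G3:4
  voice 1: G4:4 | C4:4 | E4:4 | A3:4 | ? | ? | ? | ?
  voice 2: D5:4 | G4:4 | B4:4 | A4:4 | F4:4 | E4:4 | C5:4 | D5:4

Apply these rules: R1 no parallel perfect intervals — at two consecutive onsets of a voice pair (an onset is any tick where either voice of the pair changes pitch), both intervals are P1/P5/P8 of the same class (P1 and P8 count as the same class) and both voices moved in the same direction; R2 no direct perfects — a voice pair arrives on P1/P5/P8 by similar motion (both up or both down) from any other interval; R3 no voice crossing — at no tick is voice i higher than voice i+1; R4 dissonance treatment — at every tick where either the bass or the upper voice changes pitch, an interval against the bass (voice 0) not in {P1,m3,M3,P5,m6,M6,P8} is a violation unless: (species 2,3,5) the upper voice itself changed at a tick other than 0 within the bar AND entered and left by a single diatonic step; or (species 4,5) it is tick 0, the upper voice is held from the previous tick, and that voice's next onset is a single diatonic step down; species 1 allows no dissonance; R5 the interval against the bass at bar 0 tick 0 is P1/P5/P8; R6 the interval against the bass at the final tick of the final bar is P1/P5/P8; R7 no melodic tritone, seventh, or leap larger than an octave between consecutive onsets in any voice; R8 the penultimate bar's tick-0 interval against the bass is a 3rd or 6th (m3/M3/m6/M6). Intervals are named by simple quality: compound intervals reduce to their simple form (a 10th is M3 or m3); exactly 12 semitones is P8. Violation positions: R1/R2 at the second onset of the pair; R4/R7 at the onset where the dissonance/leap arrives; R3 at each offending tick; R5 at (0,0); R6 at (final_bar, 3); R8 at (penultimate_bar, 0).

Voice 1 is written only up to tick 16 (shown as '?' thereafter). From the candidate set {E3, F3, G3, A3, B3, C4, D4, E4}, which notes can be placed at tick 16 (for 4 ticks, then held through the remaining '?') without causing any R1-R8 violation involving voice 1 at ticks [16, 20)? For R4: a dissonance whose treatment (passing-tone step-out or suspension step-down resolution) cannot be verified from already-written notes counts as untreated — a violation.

E3: violates R2
F3: violates R1,R4
G3: legal
A3: violates R4
B3: legal
C4: legal
D4: violates R4
E4: legal

{B3, C4, E4, G3}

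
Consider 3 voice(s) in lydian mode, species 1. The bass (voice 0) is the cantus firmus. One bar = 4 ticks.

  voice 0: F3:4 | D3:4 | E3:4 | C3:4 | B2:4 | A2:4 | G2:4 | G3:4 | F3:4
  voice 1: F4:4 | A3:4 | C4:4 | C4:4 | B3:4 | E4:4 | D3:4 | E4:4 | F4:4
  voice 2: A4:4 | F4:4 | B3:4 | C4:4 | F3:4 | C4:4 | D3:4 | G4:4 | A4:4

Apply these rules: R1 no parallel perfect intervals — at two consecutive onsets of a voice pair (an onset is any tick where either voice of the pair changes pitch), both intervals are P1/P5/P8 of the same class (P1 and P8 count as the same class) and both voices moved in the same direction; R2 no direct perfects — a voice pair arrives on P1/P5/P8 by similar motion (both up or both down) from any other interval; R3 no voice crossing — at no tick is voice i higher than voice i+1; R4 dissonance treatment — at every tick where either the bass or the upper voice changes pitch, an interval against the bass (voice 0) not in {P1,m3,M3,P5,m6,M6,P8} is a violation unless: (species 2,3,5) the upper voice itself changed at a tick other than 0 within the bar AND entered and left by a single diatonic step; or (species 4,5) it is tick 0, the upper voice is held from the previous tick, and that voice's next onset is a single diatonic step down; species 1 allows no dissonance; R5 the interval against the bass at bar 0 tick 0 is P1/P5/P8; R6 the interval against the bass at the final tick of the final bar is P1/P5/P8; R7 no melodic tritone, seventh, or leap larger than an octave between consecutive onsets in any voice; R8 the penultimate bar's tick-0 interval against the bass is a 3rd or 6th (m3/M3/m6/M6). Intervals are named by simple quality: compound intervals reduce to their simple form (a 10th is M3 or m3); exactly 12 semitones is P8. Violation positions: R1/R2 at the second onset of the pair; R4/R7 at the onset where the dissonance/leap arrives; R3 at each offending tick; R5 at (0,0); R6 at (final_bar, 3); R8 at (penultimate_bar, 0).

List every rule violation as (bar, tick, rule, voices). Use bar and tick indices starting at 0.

bar 0: v0=F3 v1=F4 v2=A4 downbeat M3
bar 1: v0=D3 v1=A3 v2=F4 downbeat m3
bar 2: v0=E3 v1=C4 v2=B3 downbeat P5
bar 3: v0=C3 v1=C4 v2=C4 downbeat P8
bar 4: v0=B2 v1=B3 v2=F3 downbeat TT
bar 5: v0=A2 v1=E4 v2=C4 downbeat m3
bar 6: v0=G2 v1=D3 v2=D3 downbeat P5
bar 7: v0=G3 v1=E4 v2=G4 downbeat P8
bar 8: v0=F3 v1=F4 v2=A4 downbeat M3
  -> R5 @ bar 0 tick 0 v(0, 2): opens on M3
  -> R2 @ bar 1 tick 0 v(0, 1): F3/F4 P8 -> D3/A3 P5 similar
  -> R3 @ bar 2 tick 0 v(1, 2): C4 above B3
  -> R7 @ bar 2 tick 0 v(2,): F4->B3 leap 6st
  -> R3 @ bar 2 tick 1 v(1, 2): C4 above B3
  -> R3 @ bar 2 tick 2 v(1, 2): C4 above B3
  -> R3 @ bar 2 tick 3 v(1, 2): C4 above B3
  -> R1 @ bar 4 tick 0 v(0, 1): C3/C4 P8 -> B2/B3 P8 similar
  -> R3 @ bar 4 tick 0 v(1, 2): B3 above F3
  -> R4 @ bar 4 tick 0 v(0, 2): B2/F3 TT untreated
  -> R3 @ bar 4 tick 1 v(1, 2): B3 above F3
  -> R3 @ bar 4 tick 2 v(1, 2): B3 above F3
  -> R3 @ bar 4 tick 3 v(1, 2): B3 above F3
  -> R3 @ bar 5 tick 0 v(1, 2): E4 above C4
  -> R3 @ bar 5 tick 1 v(1, 2): E4 above C4
  -> R3 @ bar 5 tick 2 v(1, 2): E4 above C4
  -> R3 @ bar 5 tick 3 v(1, 2): E4 above C4
  -> R1 @ bar 6 tick 0 v(0, 1): A2/E4 P5 -> G2/D3 P5 similar
  -> R2 @ bar 6 tick 0 v(0, 2): A2/C4 m3 -> G2/D3 P5 similar
  -> R2 @ bar 6 tick 0 v(1, 2): E4/C4 M3 -> D3/D3 P1 similar
  -> R7 @ bar 6 tick 0 v(1,): E4->D3 leap 14st
  -> R7 @ bar 6 tick 0 v(2,): C4->D3 leap 10st
  -> R2 @ bar 7 tick 0 v(0, 2): G2/D3 P5 -> G3/G4 P8 similar
  -> R7 @ bar 7 tick 0 v(1,): D3->E4 leap 14st
  -> R7 @ bar 7 tick 0 v(2,): D3->G4 leap 17st
  -> R8 @ bar 7 tick 0 v(0, 2): penult P8 not 3rd/6th
  -> R6 @ bar 8 tick 3 v(0, 2): closes on M3

(0, 0, R5, (0, 2))
(1, 0, R2, (0, 1))
(2, 0, R3, (1, 2))
(2, 0, R7, (2,))
(2, 1, R3, (1, 2))
(2, 2, R3, (1, 2))
(2, 3, R3, (1, 2))
(4, 0, R1, (0, 1))
(4, 0, R3, (1, 2))
(4, 0, R4, (0, 2))
(4, 1, R3, (1, 2))
(4, 2, R3, (1, 2))
(4, 3, R3, (1, 2))
(5, 0, R3, (1, 2))
(5, 1, R3, (1, 2))
(5, 2, R3, (1, 2))
(5, 3, R3, (1, 2))
(6, 0, R1, (0, 1))
(6, 0, R2, (0, 2))
(6, 0, R2, (1, 2))
(6, 0, R7, (1,))
(6, 0, R7, (2,))
(7, 0, R2, (0, 2))
(7, 0, R7, (1,))
(7, 0, R7, (2,))
(7, 0, R8, (0, 2))
(8, 3, R6, (0, 2))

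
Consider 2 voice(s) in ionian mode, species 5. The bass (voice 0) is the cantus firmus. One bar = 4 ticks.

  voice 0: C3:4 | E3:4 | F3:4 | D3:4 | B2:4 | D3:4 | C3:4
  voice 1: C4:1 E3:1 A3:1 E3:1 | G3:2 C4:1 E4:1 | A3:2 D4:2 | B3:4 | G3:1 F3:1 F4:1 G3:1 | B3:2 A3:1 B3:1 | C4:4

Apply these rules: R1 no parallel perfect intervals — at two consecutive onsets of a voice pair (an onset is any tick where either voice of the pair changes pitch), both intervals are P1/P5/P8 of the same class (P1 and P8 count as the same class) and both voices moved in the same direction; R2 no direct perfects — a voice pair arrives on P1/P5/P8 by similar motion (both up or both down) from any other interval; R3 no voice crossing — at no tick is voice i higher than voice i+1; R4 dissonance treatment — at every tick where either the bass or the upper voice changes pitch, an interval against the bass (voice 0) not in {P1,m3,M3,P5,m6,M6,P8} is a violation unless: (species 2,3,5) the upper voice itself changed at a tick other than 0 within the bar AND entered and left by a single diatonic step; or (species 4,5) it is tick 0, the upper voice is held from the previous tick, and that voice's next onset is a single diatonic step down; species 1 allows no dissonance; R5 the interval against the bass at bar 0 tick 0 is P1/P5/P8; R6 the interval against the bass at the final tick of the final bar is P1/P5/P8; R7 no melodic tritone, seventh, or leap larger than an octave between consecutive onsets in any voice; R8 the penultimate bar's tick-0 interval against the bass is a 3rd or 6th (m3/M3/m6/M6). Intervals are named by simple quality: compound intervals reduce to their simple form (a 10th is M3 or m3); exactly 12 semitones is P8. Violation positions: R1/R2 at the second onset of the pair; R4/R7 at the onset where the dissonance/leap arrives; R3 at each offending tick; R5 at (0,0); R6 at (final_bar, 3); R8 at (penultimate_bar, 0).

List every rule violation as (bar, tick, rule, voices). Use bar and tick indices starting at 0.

(4, 1, R4, (0, 1))
(4, 2, R4, (0, 1))
(4, 3, R7, (1,))

bar 0: v0=C3 v1=C4 downbeat P8
bar 1: v0=E3 v1=G3 downbeat m3
bar 2: v0=F3 v1=A3 downbeat M3
bar 3: v0=D3 v1=B3 downbeat M6
bar 4: v0=B2 v1=G3 downbeat m6
bar 5: v0=D3 v1=B3 downbeat M6
bar 6: v0=C3 v1=C4 downbeat P8
  -> R4 @ bar 4 tick 1 v(0, 1): B2/F3 TT untreated
  -> R4 @ bar 4 tick 2 v(0, 1): B2/F4 TT untreated
  -> R7 @ bar 4 tick 3 v(1,): F4->G3 leap 10st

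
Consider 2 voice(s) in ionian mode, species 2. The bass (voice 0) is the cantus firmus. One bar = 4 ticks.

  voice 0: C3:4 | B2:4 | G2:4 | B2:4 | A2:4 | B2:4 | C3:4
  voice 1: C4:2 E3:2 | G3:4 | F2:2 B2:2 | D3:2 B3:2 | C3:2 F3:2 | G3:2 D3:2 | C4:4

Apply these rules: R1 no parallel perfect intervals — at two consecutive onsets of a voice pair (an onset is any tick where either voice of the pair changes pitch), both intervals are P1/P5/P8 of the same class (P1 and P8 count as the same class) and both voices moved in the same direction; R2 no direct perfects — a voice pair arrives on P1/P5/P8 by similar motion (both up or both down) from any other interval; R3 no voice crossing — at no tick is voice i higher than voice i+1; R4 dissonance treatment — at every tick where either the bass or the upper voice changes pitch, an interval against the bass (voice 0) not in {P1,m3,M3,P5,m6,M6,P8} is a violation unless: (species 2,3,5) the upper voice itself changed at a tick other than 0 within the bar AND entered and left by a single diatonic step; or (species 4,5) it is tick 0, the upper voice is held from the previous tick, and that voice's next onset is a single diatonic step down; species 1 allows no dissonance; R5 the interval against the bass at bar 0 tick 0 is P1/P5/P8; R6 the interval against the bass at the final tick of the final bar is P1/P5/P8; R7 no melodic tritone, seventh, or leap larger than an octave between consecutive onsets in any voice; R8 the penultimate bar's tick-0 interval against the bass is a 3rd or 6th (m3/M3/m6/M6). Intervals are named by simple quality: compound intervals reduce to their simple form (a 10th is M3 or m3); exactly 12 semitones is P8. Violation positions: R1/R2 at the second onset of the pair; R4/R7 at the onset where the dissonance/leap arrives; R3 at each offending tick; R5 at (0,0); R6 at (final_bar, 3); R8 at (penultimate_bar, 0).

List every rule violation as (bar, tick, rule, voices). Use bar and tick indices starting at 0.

bar 0: v0=C3 v1=C4 downbeat P8
bar 1: v0=B2 v1=G3 downbeat m6
bar 2: v0=G2 v1=F2 downbeat M2
bar 3: v0=B2 v1=D3 downbeat m3
bar 4: v0=A2 v1=C3 downbeat m3
bar 5: v0=B2 v1=G3 downbeat m6
bar 6: v0=C3 v1=C4 downbeat P8
  -> R3 @ bar 2 tick 0 v(0, 1): G2 above F2
  -> R4 @ bar 2 tick 0 v(0, 1): G2/F2 M2 untreated
  -> R7 @ bar 2 tick 0 v(1,): G3->F2 leap 14st
  -> R3 @ bar 2 tick 1 v(0, 1): G2 above F2
  -> R7 @ bar 2 tick 2 v(1,): F2->B2 leap 6st
  -> R7 @ bar 4 tick 0 v(1,): B3->C3 leap 11st
  -> R2 @ bar 6 tick 0 v(0, 1): B2/D3 m3 -> C3/C4 P8 similar
  -> R7 @ bar 6 tick 0 v(1,): D3->C4 leap 10st

(2, 0, R3, (0, 1))
(2, 0, R4, (0, 1))
(2, 0, R7, (1,))
(2, 1, R3, (0, 1))
(2, 2, R7, (1,))
(4, 0, R7, (1,))
(6, 0, R2, (0, 1))
(6, 0, R7, (1,))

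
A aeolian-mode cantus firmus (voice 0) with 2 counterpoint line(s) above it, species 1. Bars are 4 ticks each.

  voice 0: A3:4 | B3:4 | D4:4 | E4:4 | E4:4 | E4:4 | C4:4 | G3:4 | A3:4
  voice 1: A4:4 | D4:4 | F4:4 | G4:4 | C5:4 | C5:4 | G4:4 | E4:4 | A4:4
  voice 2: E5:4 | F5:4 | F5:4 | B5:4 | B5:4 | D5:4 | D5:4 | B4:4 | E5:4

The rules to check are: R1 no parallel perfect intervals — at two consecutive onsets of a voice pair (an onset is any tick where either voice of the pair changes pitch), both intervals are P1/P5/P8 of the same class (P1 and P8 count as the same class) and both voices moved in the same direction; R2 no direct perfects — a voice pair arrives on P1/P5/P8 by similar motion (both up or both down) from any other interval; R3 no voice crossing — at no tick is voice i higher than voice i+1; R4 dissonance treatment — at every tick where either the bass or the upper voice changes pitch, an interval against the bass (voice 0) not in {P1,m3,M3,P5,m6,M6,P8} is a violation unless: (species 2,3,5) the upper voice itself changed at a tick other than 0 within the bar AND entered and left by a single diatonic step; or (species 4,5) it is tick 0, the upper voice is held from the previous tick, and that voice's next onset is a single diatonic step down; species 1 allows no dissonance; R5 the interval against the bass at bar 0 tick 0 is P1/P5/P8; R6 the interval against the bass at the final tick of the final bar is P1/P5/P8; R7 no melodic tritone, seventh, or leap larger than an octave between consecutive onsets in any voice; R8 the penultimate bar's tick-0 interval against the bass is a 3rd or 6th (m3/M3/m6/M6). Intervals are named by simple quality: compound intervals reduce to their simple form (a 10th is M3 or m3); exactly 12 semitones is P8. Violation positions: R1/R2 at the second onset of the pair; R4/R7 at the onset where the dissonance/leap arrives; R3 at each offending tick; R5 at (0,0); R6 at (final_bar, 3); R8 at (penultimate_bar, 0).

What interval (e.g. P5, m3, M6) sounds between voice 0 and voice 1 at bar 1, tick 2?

m3

voice 0=B3 voice 1=D4 -> m3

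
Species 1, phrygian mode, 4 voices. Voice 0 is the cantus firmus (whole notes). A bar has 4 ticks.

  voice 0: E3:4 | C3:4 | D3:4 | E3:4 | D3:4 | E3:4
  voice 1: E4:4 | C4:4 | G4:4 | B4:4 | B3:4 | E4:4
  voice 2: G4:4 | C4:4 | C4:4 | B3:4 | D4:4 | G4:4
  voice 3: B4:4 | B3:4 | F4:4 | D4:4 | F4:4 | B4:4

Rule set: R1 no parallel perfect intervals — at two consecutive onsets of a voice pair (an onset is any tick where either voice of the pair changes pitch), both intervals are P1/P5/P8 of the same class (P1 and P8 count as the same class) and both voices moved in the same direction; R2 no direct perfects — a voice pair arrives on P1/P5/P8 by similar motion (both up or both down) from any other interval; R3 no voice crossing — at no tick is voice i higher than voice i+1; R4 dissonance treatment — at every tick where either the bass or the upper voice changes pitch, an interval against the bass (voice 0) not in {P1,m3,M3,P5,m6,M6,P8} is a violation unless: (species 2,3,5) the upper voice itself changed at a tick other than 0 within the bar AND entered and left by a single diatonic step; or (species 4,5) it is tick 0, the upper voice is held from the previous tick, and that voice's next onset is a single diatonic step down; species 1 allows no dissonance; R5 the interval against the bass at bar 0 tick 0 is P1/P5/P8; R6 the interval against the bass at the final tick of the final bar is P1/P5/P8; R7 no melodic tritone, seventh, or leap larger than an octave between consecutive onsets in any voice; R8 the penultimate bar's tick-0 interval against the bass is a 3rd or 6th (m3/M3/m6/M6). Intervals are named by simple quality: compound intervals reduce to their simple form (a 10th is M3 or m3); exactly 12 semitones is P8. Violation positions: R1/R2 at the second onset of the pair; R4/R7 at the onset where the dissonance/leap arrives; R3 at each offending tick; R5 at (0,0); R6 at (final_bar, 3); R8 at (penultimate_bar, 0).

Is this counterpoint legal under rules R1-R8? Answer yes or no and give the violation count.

No (28 violations)

bar 0: v0=E3 v1=E4 v2=G4 v3=B4 (P5)
bar 1: v0=C3 v1=C4 v2=C4 v3=B3 (M7)
bar 2: v0=D3 v1=G4 v2=C4 v3=F4 (m3)
bar 3: v0=E3 v1=B4 v2=B3 v3=D4 (m7)
bar 4: v0=D3 v1=B3 v2=D4 v3=F4 (m3)
bar 5: v0=E3 v1=E4 v2=G4 v3=B4 (P5)
  R5 @ bar0.0: opens on m3
  R1 @ bar1.0: E3/E4 P8 -> C3/C4 P8 similar
  R2 @ bar1.0: E3/G4 m3 -> C3/C4 P8 similar
  R2 @ bar1.0: E4/G4 m3 -> C4/C4 P1 similar
  R3 @ bar1.0: C4 above B3
  R4 @ bar1.0: C3/B3 M7 untreated
  R3 @ bar1.1: C4 above B3
  R3 @ bar1.2: C4 above B3
  R3 @ bar1.3: C4 above B3
  R3 @ bar2.0: G4 above C4
  R4 @ bar2.0: D3/G4 P4 untreated
  R4 @ bar2.0: D3/C4 m7 untreated
  R7 @ bar2.0: B3->F4 leap 6st
  R3 @ bar2.1: G4 above C4
  R3 @ bar2.2: G4 above C4
  R3 @ bar2.3: G4 above C4
  R2 @ bar3.0: D3/G4 P4 -> E3/B4 P5 similar
  R3 @ bar3.0: B4 above B3
  R4 @ bar3.0: E3/D4 m7 untreated
  R3 @ bar3.1: B4 above B3
  R3 @ bar3.2: B4 above B3
  R3 @ bar3.3: B4 above B3
  R8 @ bar4.0: penult P8 not 3rd/6th
  R2 @ bar5.0: D3/B3 M6 -> E3/E4 P8 similar
  R2 @ bar5.0: D3/F4 m3 -> E3/B4 P5 similar
  R2 @ bar5.0: B3/F4 TT -> E4/B4 P5 similar
  R7 @ bar5.0: F4->B4 leap 6st
  R6 @ bar5.3: closes on m3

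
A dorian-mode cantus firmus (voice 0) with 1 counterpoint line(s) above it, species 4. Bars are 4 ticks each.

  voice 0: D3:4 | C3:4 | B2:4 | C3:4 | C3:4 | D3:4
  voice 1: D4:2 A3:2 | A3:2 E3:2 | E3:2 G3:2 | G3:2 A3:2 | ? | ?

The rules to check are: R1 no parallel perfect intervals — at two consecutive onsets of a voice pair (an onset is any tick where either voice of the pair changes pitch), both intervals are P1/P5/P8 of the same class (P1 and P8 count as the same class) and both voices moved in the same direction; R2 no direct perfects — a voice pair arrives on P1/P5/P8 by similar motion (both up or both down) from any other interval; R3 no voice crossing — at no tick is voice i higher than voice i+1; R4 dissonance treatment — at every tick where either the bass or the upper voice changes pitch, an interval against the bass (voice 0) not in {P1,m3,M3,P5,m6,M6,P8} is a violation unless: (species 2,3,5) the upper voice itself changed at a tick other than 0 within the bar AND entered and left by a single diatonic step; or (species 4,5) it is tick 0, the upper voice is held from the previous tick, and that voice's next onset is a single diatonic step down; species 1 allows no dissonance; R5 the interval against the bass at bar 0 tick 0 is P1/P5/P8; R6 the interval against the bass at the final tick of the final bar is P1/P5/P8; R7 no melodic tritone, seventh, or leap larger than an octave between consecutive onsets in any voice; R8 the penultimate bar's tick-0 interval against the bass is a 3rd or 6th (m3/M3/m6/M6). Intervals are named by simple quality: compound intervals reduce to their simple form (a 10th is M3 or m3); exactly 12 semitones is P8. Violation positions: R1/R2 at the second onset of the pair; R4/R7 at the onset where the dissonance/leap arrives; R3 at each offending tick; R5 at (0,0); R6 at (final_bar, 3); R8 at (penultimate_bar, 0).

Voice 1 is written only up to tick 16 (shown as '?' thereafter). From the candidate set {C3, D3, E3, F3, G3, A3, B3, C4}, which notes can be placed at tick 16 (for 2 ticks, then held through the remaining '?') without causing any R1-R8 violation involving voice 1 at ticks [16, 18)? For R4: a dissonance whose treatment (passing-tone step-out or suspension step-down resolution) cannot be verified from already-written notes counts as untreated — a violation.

C3: violates R8
D3: violates R4,R8
E3: legal
F3: violates R4,R8
G3: violates R8
A3: legal
B3: violates R4,R8
C4: violates R8

{A3, E3}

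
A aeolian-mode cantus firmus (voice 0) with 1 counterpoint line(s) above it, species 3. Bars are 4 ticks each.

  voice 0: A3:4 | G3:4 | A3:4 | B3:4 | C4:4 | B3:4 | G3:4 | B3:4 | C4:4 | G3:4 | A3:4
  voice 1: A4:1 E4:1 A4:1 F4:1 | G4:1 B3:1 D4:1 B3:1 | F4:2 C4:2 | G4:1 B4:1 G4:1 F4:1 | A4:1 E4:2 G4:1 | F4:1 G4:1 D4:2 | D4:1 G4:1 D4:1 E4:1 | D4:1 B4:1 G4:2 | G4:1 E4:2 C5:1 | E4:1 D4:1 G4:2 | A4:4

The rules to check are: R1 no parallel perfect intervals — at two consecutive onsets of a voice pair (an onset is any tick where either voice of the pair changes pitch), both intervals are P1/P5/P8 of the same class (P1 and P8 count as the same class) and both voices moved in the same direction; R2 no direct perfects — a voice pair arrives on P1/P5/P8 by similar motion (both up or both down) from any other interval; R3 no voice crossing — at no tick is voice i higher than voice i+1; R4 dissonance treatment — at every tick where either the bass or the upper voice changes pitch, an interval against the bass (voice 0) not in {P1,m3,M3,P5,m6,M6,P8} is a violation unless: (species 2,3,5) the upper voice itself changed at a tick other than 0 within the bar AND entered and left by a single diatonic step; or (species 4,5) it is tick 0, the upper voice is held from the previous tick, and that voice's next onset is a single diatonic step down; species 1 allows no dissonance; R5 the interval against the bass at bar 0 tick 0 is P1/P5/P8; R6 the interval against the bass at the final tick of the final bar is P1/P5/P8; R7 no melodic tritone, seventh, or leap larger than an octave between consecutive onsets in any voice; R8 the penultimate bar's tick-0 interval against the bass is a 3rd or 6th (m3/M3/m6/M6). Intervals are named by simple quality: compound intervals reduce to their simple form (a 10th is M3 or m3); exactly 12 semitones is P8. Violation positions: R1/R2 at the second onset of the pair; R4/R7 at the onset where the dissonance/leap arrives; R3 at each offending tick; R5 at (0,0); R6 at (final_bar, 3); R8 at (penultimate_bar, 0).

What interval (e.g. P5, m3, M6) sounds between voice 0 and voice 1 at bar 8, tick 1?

M3

voice 0=C4 voice 1=E4 -> M3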